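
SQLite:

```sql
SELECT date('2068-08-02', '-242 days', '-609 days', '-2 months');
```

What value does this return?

Applying '-242 days' to 2068-08-02: counting 242 days back gives 2067-12-04.
Applying '-609 days' to 2067-12-04: counting 609 days back gives 2066-04-04.
Adding -2 months to 2066-04-04 gives 2066-02-04.

2066-02-04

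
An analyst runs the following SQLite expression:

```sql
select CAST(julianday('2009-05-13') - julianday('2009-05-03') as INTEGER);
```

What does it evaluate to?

10

Both dates are in May 2009: 13 − 3 = 10.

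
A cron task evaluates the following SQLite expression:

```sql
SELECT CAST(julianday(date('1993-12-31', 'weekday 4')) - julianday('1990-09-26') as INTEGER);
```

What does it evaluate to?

`weekday 4` advances to the next Thursday; 1993-12-31 is a Friday, so it moves forward to 1994-01-06.
4 days remain in September 1990 after the 26th (30 − 26).
Full months from October 1990 through December 1993 contribute their day counts.
Then 6 days into January 1994.
Total: 4 + 31 + 30 + 31 + 31 + 28 + 31 + 30 + 31 + 30 + 31 + 31 + 30 + 31 + 30 + 31 + 31 + 29 + 31 + 30 + 31 + 30 + 31 + 31 + 30 + 31 + 30 + 31 + 31 + 28 + 31 + 30 + 31 + 30 + 31 + 31 + 30 + 31 + 30 + 31 + 6 = 1198.

1198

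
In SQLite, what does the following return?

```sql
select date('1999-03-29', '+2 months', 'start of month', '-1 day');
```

1999-04-30

Adding +2 months to 1999-03-29 gives 1999-05-29.
`start of month` rewinds 1999-05-29 to 1999-05-01.
Going back 1 day from 1999-05-01 reaches 1999-04-30 (last day of April, 30 days).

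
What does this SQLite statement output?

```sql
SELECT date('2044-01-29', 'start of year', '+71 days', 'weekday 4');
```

2044-03-17

`start of year` rewinds 2044-01-29 to 2044-01-01.
Applying '+71 days' to 2044-01-01: counting 71 days forward gives 2044-03-12.
`weekday 4` advances to the next Thursday; 2044-03-12 is a Saturday, so it moves forward to 2044-03-17.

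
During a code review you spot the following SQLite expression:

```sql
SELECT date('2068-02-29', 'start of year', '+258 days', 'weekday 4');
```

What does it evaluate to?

`start of year` rewinds 2068-02-29 to 2068-01-01.
Applying '+258 days' to 2068-01-01: counting 258 days forward gives 2068-09-15.
`weekday 4` advances to the next Thursday; 2068-09-15 is a Saturday, so it moves forward to 2068-09-20.

2068-09-20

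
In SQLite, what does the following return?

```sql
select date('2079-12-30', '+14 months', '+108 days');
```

Adding +14 months to 2079-12-30 targets 2081-02-30. February 2081 has only 28 days, so SQLite normalizes the 2-day overflow forward to 2081-03-02.
Applying '+108 days' to 2081-03-02: counting 108 days forward gives 2081-06-18.

2081-06-18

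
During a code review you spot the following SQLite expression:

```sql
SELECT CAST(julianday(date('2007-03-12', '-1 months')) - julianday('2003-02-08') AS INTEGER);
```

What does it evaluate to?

1465

Adding -1 month to 2007-03-12 gives 2007-02-12.
20 days remain in February 2003 after the 8th (28 − 8).
Full months from March 2003 through January 2007 contribute their day counts.
Then 12 days into February 2007.
Total: 20 + 31 + 30 + 31 + 30 + 31 + 31 + 30 + 31 + 30 + 31 + 31 + 29 + 31 + 30 + 31 + 30 + 31 + 31 + 30 + 31 + 30 + 31 + 31 + 28 + 31 + 30 + 31 + 30 + 31 + 31 + 30 + 31 + 30 + 31 + 31 + 28 + 31 + 30 + 31 + 30 + 31 + 31 + 30 + 31 + 30 + 31 + 31 + 12 = 1465.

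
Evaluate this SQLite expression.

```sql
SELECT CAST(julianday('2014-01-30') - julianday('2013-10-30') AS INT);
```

1 day remains in October 2013 after the 30th (31 − 30).
November 2013: 30 days.
December 2013: 31 days.
Then 30 days into January 2014.
Total: 1 + 30 + 31 + 30 = 92.

92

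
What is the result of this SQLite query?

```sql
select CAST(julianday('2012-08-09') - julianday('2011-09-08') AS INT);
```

22 days remain in September 2011 after the 8th (30 − 8).
Full months from October 2011 through July 2012 contribute their day counts.
Then 9 days into August 2012.
Total: 22 + 31 + 30 + 31 + 31 + 29 + 31 + 30 + 31 + 30 + 31 + 9 = 336.

336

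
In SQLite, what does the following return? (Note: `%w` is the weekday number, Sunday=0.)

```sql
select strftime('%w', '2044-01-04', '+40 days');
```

First apply '+40 days': 2044-01-04 → 2044-02-13.
2044-02-13 is a Saturday; with Sunday=0 that is 6.

6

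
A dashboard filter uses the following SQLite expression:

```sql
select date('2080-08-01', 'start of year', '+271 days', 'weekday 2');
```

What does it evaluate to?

2080-10-01

`start of year` rewinds 2080-08-01 to 2080-01-01.
Applying '+271 days' to 2080-01-01: counting 271 days forward gives 2080-09-28.
`weekday 2` advances to the next Tuesday; 2080-09-28 is a Saturday, so it moves forward to 2080-10-01.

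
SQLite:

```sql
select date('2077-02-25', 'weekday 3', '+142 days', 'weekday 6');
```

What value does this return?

`weekday 3` advances to the next Wednesday; 2077-02-25 is a Thursday, so it moves forward to 2077-03-03.
Applying '+142 days' to 2077-03-03: counting 142 days forward gives 2077-07-23.
`weekday 6` advances to the next Saturday; 2077-07-23 is a Friday, so it moves forward to 2077-07-24.

2077-07-24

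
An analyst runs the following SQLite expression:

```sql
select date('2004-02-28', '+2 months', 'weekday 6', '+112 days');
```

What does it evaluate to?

Adding +2 months to 2004-02-28 gives 2004-04-28.
`weekday 6` advances to the next Saturday; 2004-04-28 is a Wednesday, so it moves forward to 2004-05-01.
Applying '+112 days' to 2004-05-01: counting 112 days forward gives 2004-08-21.

2004-08-21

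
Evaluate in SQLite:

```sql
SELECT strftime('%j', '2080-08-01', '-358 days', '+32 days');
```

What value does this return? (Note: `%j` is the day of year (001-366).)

First apply '-358 days', '+32 days': 2080-08-01 → 2079-09-10.
Day-of-year for 2079-09-10: days since 2079-01-01 inclusive = 253, zero-padded to 253.

253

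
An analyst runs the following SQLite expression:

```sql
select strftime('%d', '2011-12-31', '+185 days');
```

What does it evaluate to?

03

First apply '+185 days': 2011-12-31 → 2012-07-03.
`%d` extracts the 2-digit day of month: 03.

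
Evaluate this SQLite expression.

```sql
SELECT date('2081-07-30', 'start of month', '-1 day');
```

2081-06-30

`start of month` rewinds 2081-07-30 to 2081-07-01.
Going back 1 day from 2081-07-01 reaches 2081-06-30 (last day of June, 30 days).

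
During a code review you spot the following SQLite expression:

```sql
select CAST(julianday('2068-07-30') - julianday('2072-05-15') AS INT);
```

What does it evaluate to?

1 day remains in July 2068 after the 30th (31 − 30).
Full months from August 2068 through April 2072 contribute their day counts.
Then 15 days into May 2072.
Total: 1 + 31 + 30 + 31 + 30 + 31 + 31 + 28 + 31 + 30 + 31 + 30 + 31 + 31 + 30 + 31 + 30 + 31 + 31 + 28 + 31 + 30 + 31 + 30 + 31 + 31 + 30 + 31 + 30 + 31 + 31 + 28 + 31 + 30 + 31 + 30 + 31 + 31 + 30 + 31 + 30 + 31 + 31 + 29 + 31 + 30 + 15 = 1385.
The subtraction is earlier − later, so the result is −1385 → -1385.

-1385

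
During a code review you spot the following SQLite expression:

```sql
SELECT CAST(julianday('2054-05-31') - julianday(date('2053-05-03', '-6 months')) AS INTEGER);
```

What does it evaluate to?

574

Adding -6 months to 2053-05-03 gives 2052-11-03.
27 days remain in November 2052 after the 3rd (30 − 3).
Full months from December 2052 through April 2054 contribute their day counts.
Then 31 days into May 2054.
Total: 27 + 31 + 31 + 28 + 31 + 30 + 31 + 30 + 31 + 31 + 30 + 31 + 30 + 31 + 31 + 28 + 31 + 30 + 31 = 574.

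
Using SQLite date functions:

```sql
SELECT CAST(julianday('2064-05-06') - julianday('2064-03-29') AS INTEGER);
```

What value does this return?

2 days remain in March 2064 after the 29th (31 − 29).
April 2064: 30 days.
Then 6 days into May 2064.
Total: 2 + 30 + 6 = 38.

38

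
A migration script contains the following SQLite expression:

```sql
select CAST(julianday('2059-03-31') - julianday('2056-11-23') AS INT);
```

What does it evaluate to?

858

7 days remain in November 2056 after the 23rd (30 − 23).
Full months from December 2056 through February 2059 contribute their day counts.
Then 31 days into March 2059.
Total: 7 + 31 + 31 + 28 + 31 + 30 + 31 + 30 + 31 + 31 + 30 + 31 + 30 + 31 + 31 + 28 + 31 + 30 + 31 + 30 + 31 + 31 + 30 + 31 + 30 + 31 + 31 + 28 + 31 = 858.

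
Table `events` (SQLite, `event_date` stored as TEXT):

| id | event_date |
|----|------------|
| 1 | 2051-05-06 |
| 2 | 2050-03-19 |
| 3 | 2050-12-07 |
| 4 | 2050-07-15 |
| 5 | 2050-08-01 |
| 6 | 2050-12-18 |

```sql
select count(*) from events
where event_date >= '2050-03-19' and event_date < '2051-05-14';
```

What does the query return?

Rows in [2050-03-19, 2051-05-14): 2051-05-06, 2050-03-19, 2050-12-07, 2050-07-15, 2050-08-01, 2050-12-18 → 6 rows.

6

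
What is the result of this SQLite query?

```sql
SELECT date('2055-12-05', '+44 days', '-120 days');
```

2055-09-20

Applying '+44 days' to 2055-12-05: counting 44 days forward gives 2056-01-18.
Applying '-120 days' to 2056-01-18: counting 120 days back gives 2055-09-20.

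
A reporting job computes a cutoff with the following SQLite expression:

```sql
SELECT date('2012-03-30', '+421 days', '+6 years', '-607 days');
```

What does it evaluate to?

Applying '+421 days' to 2012-03-30: counting 421 days forward gives 2013-05-25.
Adding +6 years to 2013-05-25 gives 2019-05-25.
Applying '-607 days' to 2019-05-25: counting 607 days back gives 2017-09-25.

2017-09-25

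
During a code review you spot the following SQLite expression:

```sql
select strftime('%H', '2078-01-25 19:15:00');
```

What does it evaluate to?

`%H` extracts the 2-digit hour (00-23): 19.

19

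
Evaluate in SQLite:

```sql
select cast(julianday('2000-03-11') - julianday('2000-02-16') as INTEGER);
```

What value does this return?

24

13 days remain in February 2000 after the 16th (29 − 16).
Then 11 days into March 2000.
Total: 13 + 11 = 24.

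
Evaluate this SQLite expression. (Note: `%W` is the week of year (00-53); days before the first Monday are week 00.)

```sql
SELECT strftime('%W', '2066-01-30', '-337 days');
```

First apply '-337 days': 2066-01-30 → 2065-02-27.
2065-02-27 is a Friday. SQLite's %W counts Mondays since the year started; the result is 08.

08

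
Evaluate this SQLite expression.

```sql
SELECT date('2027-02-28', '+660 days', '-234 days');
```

Applying '+660 days' to 2027-02-28: counting 660 days forward gives 2028-12-19.
Applying '-234 days' to 2028-12-19: counting 234 days back gives 2028-04-29.

2028-04-29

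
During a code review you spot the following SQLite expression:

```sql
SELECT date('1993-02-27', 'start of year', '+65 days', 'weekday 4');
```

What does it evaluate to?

`start of year` rewinds 1993-02-27 to 1993-01-01.
Applying '+65 days' to 1993-01-01: counting 65 days forward gives 1993-03-07.
`weekday 4` advances to the next Thursday; 1993-03-07 is a Sunday, so it moves forward to 1993-03-11.

1993-03-11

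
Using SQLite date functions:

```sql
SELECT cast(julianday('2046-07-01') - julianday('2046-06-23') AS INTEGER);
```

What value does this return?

7 days remain in June 2046 after the 23rd (30 − 23).
Then 1 day into July 2046.
Total: 7 + 1 = 8.

8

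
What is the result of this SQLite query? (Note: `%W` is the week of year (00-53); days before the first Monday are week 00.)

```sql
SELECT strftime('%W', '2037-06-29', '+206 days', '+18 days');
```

First apply '+206 days', '+18 days': 2037-06-29 → 2038-02-08.
2038-02-08 is a Monday. SQLite's %W counts Mondays since the year started; the result is 06.

06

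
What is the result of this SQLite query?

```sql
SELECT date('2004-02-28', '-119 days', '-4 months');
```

2003-07-01

Applying '-119 days' to 2004-02-28: counting 119 days back gives 2003-11-01.
Adding -4 months to 2003-11-01 gives 2003-07-01.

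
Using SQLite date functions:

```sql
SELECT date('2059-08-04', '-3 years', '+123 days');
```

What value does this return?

2056-12-05

Adding -3 years to 2059-08-04 gives 2056-08-04.
Applying '+123 days' to 2056-08-04: counting 123 days forward gives 2056-12-05.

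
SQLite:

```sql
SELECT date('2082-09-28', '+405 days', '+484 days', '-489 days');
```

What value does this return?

Applying '+405 days' to 2082-09-28: counting 405 days forward gives 2083-11-07.
Applying '+484 days' to 2083-11-07: counting 484 days forward gives 2085-03-05.
Applying '-489 days' to 2085-03-05: counting 489 days back gives 2083-11-02.

2083-11-02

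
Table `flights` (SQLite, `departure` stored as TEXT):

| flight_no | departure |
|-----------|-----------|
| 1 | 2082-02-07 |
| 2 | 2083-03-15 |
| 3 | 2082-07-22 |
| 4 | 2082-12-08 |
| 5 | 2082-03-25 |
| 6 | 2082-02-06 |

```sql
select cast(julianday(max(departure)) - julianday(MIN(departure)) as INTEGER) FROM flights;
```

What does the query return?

MIN = 2082-02-06, MAX = 2083-03-15.
22 days remain in February 2082 after the 6th (28 − 6).
Full months from March 2082 through February 2083 contribute their day counts.
Then 15 days into March 2083.
Total: 22 + 31 + 30 + 31 + 30 + 31 + 31 + 30 + 31 + 30 + 31 + 31 + 28 + 15 = 402.

402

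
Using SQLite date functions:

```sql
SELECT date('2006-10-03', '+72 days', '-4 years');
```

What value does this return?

Applying '+72 days' to 2006-10-03: counting 72 days forward gives 2006-12-14.
Adding -4 years to 2006-12-14 gives 2002-12-14.

2002-12-14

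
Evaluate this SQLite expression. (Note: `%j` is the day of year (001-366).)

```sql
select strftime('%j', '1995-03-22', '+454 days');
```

First apply '+454 days': 1995-03-22 → 1996-06-18.
Day-of-year for 1996-06-18: days since 1996-01-01 inclusive = 170, zero-padded to 170.

170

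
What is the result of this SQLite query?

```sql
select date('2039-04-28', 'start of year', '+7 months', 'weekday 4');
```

2039-08-04

`start of year` rewinds 2039-04-28 to 2039-01-01.
Adding +7 months to 2039-01-01 gives 2039-08-01.
`weekday 4` advances to the next Thursday; 2039-08-01 is a Monday, so it moves forward to 2039-08-04.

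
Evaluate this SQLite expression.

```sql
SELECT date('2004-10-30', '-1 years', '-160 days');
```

2003-05-23

Adding -1 year to 2004-10-30 gives 2003-10-30.
Applying '-160 days' to 2003-10-30: counting 160 days back gives 2003-05-23.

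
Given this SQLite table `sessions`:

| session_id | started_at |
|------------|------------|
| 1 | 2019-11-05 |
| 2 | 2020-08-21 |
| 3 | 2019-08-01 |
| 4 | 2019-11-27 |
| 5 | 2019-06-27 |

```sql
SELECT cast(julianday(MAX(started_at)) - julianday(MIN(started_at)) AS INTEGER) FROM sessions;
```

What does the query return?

MIN = 2019-06-27, MAX = 2020-08-21.
3 days remain in June 2019 after the 27th (30 − 27).
Full months from July 2019 through July 2020 contribute their day counts.
Then 21 days into August 2020.
Total: 3 + 31 + 31 + 30 + 31 + 30 + 31 + 31 + 29 + 31 + 30 + 31 + 30 + 31 + 21 = 421.

421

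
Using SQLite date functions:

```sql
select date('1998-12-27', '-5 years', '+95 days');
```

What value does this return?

1994-04-01

Adding -5 years to 1998-12-27 gives 1993-12-27.
Applying '+95 days' to 1993-12-27: counting 95 days forward gives 1994-04-01.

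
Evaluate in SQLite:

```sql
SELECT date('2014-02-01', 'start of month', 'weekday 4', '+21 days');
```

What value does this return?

2014-02-27

`start of month` rewinds 2014-02-01 to 2014-02-01.
`weekday 4` advances to the next Thursday; 2014-02-01 is a Saturday, so it moves forward to 2014-02-06.
Advancing 21 more days within February lands on 2014-02-27.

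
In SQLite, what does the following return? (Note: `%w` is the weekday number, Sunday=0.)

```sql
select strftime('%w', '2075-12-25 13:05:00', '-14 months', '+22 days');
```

First apply '-14 months', '+22 days': 2075-12-25 13:05:00 → 2074-11-16 13:05:00.
2074-11-16 is a Friday; with Sunday=0 that is 5.

5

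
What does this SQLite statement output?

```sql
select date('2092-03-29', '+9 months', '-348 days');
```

Adding +9 months to 2092-03-29 gives 2092-12-29.
Applying '-348 days' to 2092-12-29: counting 348 days back gives 2092-01-16.

2092-01-16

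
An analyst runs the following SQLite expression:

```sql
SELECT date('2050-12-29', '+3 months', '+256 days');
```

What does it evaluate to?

Adding +3 months to 2050-12-29 gives 2051-03-29.
Applying '+256 days' to 2051-03-29: counting 256 days forward gives 2051-12-10.

2051-12-10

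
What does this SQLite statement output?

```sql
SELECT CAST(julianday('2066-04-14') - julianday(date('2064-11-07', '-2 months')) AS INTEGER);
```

Adding -2 months to 2064-11-07 gives 2064-09-07.
23 days remain in September 2064 after the 7th (30 − 7).
Full months from October 2064 through March 2066 contribute their day counts.
Then 14 days into April 2066.
Total: 23 + 31 + 30 + 31 + 31 + 28 + 31 + 30 + 31 + 30 + 31 + 31 + 30 + 31 + 30 + 31 + 31 + 28 + 31 + 14 = 584.

584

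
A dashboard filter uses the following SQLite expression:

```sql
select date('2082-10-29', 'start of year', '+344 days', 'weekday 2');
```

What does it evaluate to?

`start of year` rewinds 2082-10-29 to 2082-01-01.
Applying '+344 days' to 2082-01-01: counting 344 days forward gives 2082-12-11.
`weekday 2` advances to the next Tuesday; 2082-12-11 is a Friday, so it moves forward to 2082-12-15.

2082-12-15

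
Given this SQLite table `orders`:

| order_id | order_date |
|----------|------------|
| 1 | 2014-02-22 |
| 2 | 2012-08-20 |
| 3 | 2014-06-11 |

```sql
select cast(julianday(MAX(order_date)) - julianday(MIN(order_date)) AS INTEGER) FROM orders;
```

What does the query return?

MIN = 2012-08-20, MAX = 2014-06-11.
11 days remain in August 2012 after the 20th (31 − 20).
Full months from September 2012 through May 2014 contribute their day counts.
Then 11 days into June 2014.
Total: 11 + 30 + 31 + 30 + 31 + 31 + 28 + 31 + 30 + 31 + 30 + 31 + 31 + 30 + 31 + 30 + 31 + 31 + 28 + 31 + 30 + 31 + 11 = 660.

660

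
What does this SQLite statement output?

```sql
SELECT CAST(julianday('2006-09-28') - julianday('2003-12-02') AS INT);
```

29 days remain in December 2003 after the 2nd (31 − 2).
Full months from January 2004 through August 2006 contribute their day counts.
Then 28 days into September 2006.
Total: 29 + 31 + 29 + 31 + 30 + 31 + 30 + 31 + 31 + 30 + 31 + 30 + 31 + 31 + 28 + 31 + 30 + 31 + 30 + 31 + 31 + 30 + 31 + 30 + 31 + 31 + 28 + 31 + 30 + 31 + 30 + 31 + 31 + 28 = 1031.

1031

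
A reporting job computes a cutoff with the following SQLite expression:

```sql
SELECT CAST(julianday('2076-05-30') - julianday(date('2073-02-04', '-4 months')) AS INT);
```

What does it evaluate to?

1334

Adding -4 months to 2073-02-04 gives 2072-10-04.
27 days remain in October 2072 after the 4th (31 − 4).
Full months from November 2072 through April 2076 contribute their day counts.
Then 30 days into May 2076.
Total: 27 + 30 + 31 + 31 + 28 + 31 + 30 + 31 + 30 + 31 + 31 + 30 + 31 + 30 + 31 + 31 + 28 + 31 + 30 + 31 + 30 + 31 + 31 + 30 + 31 + 30 + 31 + 31 + 28 + 31 + 30 + 31 + 30 + 31 + 31 + 30 + 31 + 30 + 31 + 31 + 29 + 31 + 30 + 30 = 1334.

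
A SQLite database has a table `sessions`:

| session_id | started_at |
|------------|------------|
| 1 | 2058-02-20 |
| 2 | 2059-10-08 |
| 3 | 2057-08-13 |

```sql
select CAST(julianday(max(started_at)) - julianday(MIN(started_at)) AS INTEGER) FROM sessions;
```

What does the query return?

MIN = 2057-08-13, MAX = 2059-10-08.
18 days remain in August 2057 after the 13th (31 − 13).
Full months from September 2057 through September 2059 contribute their day counts.
Then 8 days into October 2059.
Total: 18 + 30 + 31 + 30 + 31 + 31 + 28 + 31 + 30 + 31 + 30 + 31 + 31 + 30 + 31 + 30 + 31 + 31 + 28 + 31 + 30 + 31 + 30 + 31 + 31 + 30 + 8 = 786.

786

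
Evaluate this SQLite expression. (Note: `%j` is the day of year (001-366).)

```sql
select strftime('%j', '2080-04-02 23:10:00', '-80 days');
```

First apply '-80 days': 2080-04-02 23:10:00 → 2080-01-13 23:10:00.
Day-of-year for 2080-01-13: days since 2080-01-01 inclusive = 13, zero-padded to 013.

013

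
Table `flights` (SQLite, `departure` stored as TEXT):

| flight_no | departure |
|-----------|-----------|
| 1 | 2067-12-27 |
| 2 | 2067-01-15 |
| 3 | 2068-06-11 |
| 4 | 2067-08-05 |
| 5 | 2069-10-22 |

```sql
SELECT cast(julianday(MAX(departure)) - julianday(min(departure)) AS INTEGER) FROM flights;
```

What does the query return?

1011

MIN = 2067-01-15, MAX = 2069-10-22.
16 days remain in January 2067 after the 15th (31 − 15).
Full months from February 2067 through September 2069 contribute their day counts.
Then 22 days into October 2069.
Total: 16 + 28 + 31 + 30 + 31 + 30 + 31 + 31 + 30 + 31 + 30 + 31 + 31 + 29 + 31 + 30 + 31 + 30 + 31 + 31 + 30 + 31 + 30 + 31 + 31 + 28 + 31 + 30 + 31 + 30 + 31 + 31 + 30 + 22 = 1011.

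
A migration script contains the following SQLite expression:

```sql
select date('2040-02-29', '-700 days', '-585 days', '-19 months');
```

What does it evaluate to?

Applying '-700 days' to 2040-02-29: counting 700 days back gives 2038-03-31.
Applying '-585 days' to 2038-03-31: counting 585 days back gives 2036-08-23.
Adding -19 months to 2036-08-23 gives 2035-01-23.

2035-01-23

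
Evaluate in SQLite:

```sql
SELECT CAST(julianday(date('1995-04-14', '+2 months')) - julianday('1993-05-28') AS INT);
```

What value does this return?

Adding +2 months to 1995-04-14 gives 1995-06-14.
3 days remain in May 1993 after the 28th (31 − 28).
Full months from June 1993 through May 1995 contribute their day counts.
Then 14 days into June 1995.
Total: 3 + 30 + 31 + 31 + 30 + 31 + 30 + 31 + 31 + 28 + 31 + 30 + 31 + 30 + 31 + 31 + 30 + 31 + 30 + 31 + 31 + 28 + 31 + 30 + 31 + 14 = 747.

747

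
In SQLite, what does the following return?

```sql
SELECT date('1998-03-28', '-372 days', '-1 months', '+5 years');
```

2002-02-21

Applying '-372 days' to 1998-03-28: counting 372 days back gives 1997-03-21.
Adding -1 month to 1997-03-21 gives 1997-02-21.
Adding +5 years to 1997-02-21 gives 2002-02-21.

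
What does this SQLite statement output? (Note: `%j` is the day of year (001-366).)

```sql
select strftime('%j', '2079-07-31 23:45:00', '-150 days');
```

062

First apply '-150 days': 2079-07-31 23:45:00 → 2079-03-03 23:45:00.
Day-of-year for 2079-03-03: days since 2079-01-01 inclusive = 62, zero-padded to 062.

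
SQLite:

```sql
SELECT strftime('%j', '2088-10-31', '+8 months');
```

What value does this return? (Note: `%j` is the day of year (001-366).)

First apply '+8 months': 2088-10-31 → 2089-07-01.
Day-of-year for 2089-07-01: days since 2089-01-01 inclusive = 182, zero-padded to 182.

182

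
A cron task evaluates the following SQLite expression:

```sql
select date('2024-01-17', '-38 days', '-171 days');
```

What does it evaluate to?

2023-06-22

Going back 17 days from 2024-01-17 reaches 2023-12-31 (last day of December, 31 days).
Going back 21 days within December lands on 2023-12-10.
Applying '-171 days' to 2023-12-10: counting 171 days back gives 2023-06-22.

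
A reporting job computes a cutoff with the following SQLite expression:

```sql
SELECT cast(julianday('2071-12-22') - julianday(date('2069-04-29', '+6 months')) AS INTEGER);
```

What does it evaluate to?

Adding +6 months to 2069-04-29 gives 2069-10-29.
2 days remain in October 2069 after the 29th (31 − 29).
Full months from November 2069 through November 2071 contribute their day counts.
Then 22 days into December 2071.
Total: 2 + 30 + 31 + 31 + 28 + 31 + 30 + 31 + 30 + 31 + 31 + 30 + 31 + 30 + 31 + 31 + 28 + 31 + 30 + 31 + 30 + 31 + 31 + 30 + 31 + 30 + 22 = 784.

784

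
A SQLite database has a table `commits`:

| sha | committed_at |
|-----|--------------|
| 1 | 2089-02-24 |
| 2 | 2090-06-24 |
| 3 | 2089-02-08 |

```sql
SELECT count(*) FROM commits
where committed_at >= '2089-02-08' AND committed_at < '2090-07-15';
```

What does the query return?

Rows in [2089-02-08, 2090-07-15): 2089-02-24, 2090-06-24, 2089-02-08 → 3 rows.

3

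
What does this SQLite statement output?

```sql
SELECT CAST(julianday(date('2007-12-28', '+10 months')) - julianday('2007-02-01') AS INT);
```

Adding +10 months to 2007-12-28 gives 2008-10-28.
27 days remain in February 2007 after the 1st (28 − 1).
Full months from March 2007 through September 2008 contribute their day counts.
Then 28 days into October 2008.
Total: 27 + 31 + 30 + 31 + 30 + 31 + 31 + 30 + 31 + 30 + 31 + 31 + 29 + 31 + 30 + 31 + 30 + 31 + 31 + 30 + 28 = 635.

635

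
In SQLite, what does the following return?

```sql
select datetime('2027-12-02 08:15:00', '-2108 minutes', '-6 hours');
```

2108 minutes = 35h 8m; -2108 minutes from 2027-12-02 08:15:00 is 2027-11-30 21:07:00 (crosses midnight).
-6 hours from 2027-11-30 21:07:00 is 2027-11-30 15:07:00.

2027-11-30 15:07:00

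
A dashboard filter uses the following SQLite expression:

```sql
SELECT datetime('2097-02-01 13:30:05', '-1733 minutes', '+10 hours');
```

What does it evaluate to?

1733 minutes = 28h 53m; -1733 minutes from 2097-02-01 13:30:05 is 2097-01-31 08:37:05 (crosses midnight).
+10 hours from 2097-01-31 08:37:05 is 2097-01-31 18:37:05.

2097-01-31 18:37:05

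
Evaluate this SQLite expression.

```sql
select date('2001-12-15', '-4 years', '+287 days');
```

Adding -4 years to 2001-12-15 gives 1997-12-15.
Applying '+287 days' to 1997-12-15: counting 287 days forward gives 1998-09-28.

1998-09-28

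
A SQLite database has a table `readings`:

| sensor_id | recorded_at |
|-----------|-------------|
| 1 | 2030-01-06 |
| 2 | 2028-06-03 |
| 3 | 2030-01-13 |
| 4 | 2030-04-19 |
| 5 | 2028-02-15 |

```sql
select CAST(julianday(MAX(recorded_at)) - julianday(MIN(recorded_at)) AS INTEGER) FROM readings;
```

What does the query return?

794

MIN = 2028-02-15, MAX = 2030-04-19.
14 days remain in February 2028 after the 15th (29 − 15).
Full months from March 2028 through March 2030 contribute their day counts.
Then 19 days into April 2030.
Total: 14 + 31 + 30 + 31 + 30 + 31 + 31 + 30 + 31 + 30 + 31 + 31 + 28 + 31 + 30 + 31 + 30 + 31 + 31 + 30 + 31 + 30 + 31 + 31 + 28 + 31 + 19 = 794.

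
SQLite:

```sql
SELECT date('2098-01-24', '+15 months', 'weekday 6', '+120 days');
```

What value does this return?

Adding +15 months to 2098-01-24 gives 2099-04-24.
`weekday 6` advances to the next Saturday; 2099-04-24 is a Friday, so it moves forward to 2099-04-25.
Applying '+120 days' to 2099-04-25: counting 120 days forward gives 2099-08-23.

2099-08-23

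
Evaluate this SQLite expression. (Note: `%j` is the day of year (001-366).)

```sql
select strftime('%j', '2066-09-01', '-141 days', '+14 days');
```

First apply '-141 days', '+14 days': 2066-09-01 → 2066-04-27.
Day-of-year for 2066-04-27: days since 2066-01-01 inclusive = 117, zero-padded to 117.

117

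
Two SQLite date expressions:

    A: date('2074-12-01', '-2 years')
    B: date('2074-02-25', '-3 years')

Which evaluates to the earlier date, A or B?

A = 2072-12-01.
B = 2071-02-25.
B is earlier.

B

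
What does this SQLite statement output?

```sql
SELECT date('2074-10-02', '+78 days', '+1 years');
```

Applying '+78 days' to 2074-10-02: counting 78 days forward gives 2074-12-19.
Adding +1 year to 2074-12-19 gives 2075-12-19.

2075-12-19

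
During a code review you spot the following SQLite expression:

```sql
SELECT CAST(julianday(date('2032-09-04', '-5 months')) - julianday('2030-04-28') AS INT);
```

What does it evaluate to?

707

Adding -5 months to 2032-09-04 gives 2032-04-04.
2 days remain in April 2030 after the 28th (30 − 28).
Full months from May 2030 through March 2032 contribute their day counts.
Then 4 days into April 2032.
Total: 2 + 31 + 30 + 31 + 31 + 30 + 31 + 30 + 31 + 31 + 28 + 31 + 30 + 31 + 30 + 31 + 31 + 30 + 31 + 30 + 31 + 31 + 29 + 31 + 4 = 707.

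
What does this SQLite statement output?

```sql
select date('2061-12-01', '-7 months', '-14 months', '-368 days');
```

Adding -7 months to 2061-12-01 gives 2061-05-01.
Adding -14 months to 2061-05-01 gives 2060-03-01.
Applying '-368 days' to 2060-03-01: counting 368 days back gives 2059-02-27.

2059-02-27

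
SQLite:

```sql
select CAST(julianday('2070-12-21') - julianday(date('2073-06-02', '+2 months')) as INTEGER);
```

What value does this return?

-955

Adding +2 months to 2073-06-02 gives 2073-08-02.
10 days remain in December 2070 after the 21st (31 − 21).
Full months from January 2071 through July 2073 contribute their day counts.
Then 2 days into August 2073.
Total: 10 + 31 + 28 + 31 + 30 + 31 + 30 + 31 + 31 + 30 + 31 + 30 + 31 + 31 + 29 + 31 + 30 + 31 + 30 + 31 + 31 + 30 + 31 + 30 + 31 + 31 + 28 + 31 + 30 + 31 + 30 + 31 + 2 = 955.
The subtraction is earlier − later, so the result is −955 → -955.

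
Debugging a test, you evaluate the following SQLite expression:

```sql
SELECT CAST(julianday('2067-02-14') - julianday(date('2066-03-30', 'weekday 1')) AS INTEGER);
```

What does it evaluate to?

315

`weekday 1` advances to the next Monday; 2066-03-30 is a Tuesday, so it moves forward to 2066-04-05.
25 days remain in April 2066 after the 5th (30 − 5).
Full months from May 2066 through January 2067 contribute their day counts.
Then 14 days into February 2067.
Total: 25 + 31 + 30 + 31 + 31 + 30 + 31 + 30 + 31 + 31 + 14 = 315.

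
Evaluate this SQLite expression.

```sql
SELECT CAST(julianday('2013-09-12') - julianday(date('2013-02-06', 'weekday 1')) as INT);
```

`weekday 1` advances to the next Monday; 2013-02-06 is a Wednesday, so it moves forward to 2013-02-11.
17 days remain in February 2013 after the 11th (28 − 11).
Full months from March 2013 through August 2013 contribute their day counts.
Then 12 days into September 2013.
Total: 17 + 31 + 30 + 31 + 30 + 31 + 31 + 12 = 213.

213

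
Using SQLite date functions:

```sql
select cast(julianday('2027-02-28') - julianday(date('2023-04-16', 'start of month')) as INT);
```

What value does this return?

`start of month` rewinds 2023-04-16 to 2023-04-01.
29 days remain in April 2023 after the 1st (30 − 1).
Full months from May 2023 through January 2027 contribute their day counts.
Then 28 days into February 2027.
Total: 29 + 31 + 30 + 31 + 31 + 30 + 31 + 30 + 31 + 31 + 29 + 31 + 30 + 31 + 30 + 31 + 31 + 30 + 31 + 30 + 31 + 31 + 28 + 31 + 30 + 31 + 30 + 31 + 31 + 30 + 31 + 30 + 31 + 31 + 28 + 31 + 30 + 31 + 30 + 31 + 31 + 30 + 31 + 30 + 31 + 31 + 28 = 1429.

1429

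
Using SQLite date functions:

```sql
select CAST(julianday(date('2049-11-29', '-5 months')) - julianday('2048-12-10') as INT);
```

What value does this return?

201

Adding -5 months to 2049-11-29 gives 2049-06-29.
21 days remain in December 2048 after the 10th (31 − 10).
January 2049: 31 days.
February 2049: 28 days.
March 2049: 31 days.
April 2049: 30 days.
May 2049: 31 days.
Then 29 days into June 2049.
Total: 21 + 31 + 28 + 31 + 30 + 31 + 29 = 201.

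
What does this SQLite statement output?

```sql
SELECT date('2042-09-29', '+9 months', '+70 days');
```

Adding +9 months to 2042-09-29 gives 2043-06-29.
Applying '+70 days' to 2043-06-29: counting 70 days forward gives 2043-09-07.

2043-09-07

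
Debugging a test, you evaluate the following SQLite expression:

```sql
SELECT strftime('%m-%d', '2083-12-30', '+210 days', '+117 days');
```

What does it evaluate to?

11-21

First apply '+210 days', '+117 days': 2083-12-30 → 2084-11-21.
`%m-%d` extracts the month-day: 11-21.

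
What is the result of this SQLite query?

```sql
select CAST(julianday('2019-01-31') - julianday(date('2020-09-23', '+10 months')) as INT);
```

-904

Adding +10 months to 2020-09-23 gives 2021-07-23.
0 days remain in January 2019 after the 31st (31 − 31).
Full months from February 2019 through June 2021 contribute their day counts.
Then 23 days into July 2021.
Total: 0 + 28 + 31 + 30 + 31 + 30 + 31 + 31 + 30 + 31 + 30 + 31 + 31 + 29 + 31 + 30 + 31 + 30 + 31 + 31 + 30 + 31 + 30 + 31 + 31 + 28 + 31 + 30 + 31 + 30 + 23 = 904.
The subtraction is earlier − later, so the result is −904 → -904.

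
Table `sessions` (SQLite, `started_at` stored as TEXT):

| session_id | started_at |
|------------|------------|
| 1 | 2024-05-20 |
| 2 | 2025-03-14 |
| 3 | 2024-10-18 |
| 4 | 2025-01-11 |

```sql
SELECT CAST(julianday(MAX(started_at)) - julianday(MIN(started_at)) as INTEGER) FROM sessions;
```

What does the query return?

MIN = 2024-05-20, MAX = 2025-03-14.
11 days remain in May 2024 after the 20th (31 − 20).
Full months from June 2024 through February 2025 contribute their day counts.
Then 14 days into March 2025.
Total: 11 + 30 + 31 + 31 + 30 + 31 + 30 + 31 + 31 + 28 + 14 = 298.

298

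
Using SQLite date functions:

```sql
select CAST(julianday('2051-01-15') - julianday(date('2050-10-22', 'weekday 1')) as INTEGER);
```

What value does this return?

83

`weekday 1` advances to the next Monday; 2050-10-22 is a Saturday, so it moves forward to 2050-10-24.
7 days remain in October 2050 after the 24th (31 − 24).
November 2050: 30 days.
December 2050: 31 days.
Then 15 days into January 2051.
Total: 7 + 30 + 31 + 15 = 83.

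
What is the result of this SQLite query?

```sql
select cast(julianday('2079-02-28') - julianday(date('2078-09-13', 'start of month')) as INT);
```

180

`start of month` rewinds 2078-09-13 to 2078-09-01.
29 days remain in September 2078 after the 1st (30 − 1).
October 2078: 31 days.
November 2078: 30 days.
December 2078: 31 days.
January 2079: 31 days.
Then 28 days into February 2079.
Total: 29 + 31 + 30 + 31 + 31 + 28 = 180.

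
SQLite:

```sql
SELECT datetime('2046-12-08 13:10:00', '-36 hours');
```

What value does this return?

2046-12-07 01:10:00

-36 hours from 2046-12-08 13:10:00 is 2046-12-07 01:10:00 (crosses midnight).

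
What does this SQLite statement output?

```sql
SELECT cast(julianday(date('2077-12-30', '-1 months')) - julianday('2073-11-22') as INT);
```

Adding -1 month to 2077-12-30 gives 2077-11-30.
8 days remain in November 2073 after the 22nd (30 − 22).
Full months from December 2073 through October 2077 contribute their day counts.
Then 30 days into November 2077.
Total: 8 + 31 + 31 + 28 + 31 + 30 + 31 + 30 + 31 + 31 + 30 + 31 + 30 + 31 + 31 + 28 + 31 + 30 + 31 + 30 + 31 + 31 + 30 + 31 + 30 + 31 + 31 + 29 + 31 + 30 + 31 + 30 + 31 + 31 + 30 + 31 + 30 + 31 + 31 + 28 + 31 + 30 + 31 + 30 + 31 + 31 + 30 + 31 + 30 = 1469.

1469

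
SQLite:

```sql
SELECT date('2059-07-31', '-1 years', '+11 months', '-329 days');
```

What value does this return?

Adding -1 year to 2059-07-31 gives 2058-07-31.
Adding +11 months to 2058-07-31 targets 2059-06-31. June 2059 has only 30 days, so SQLite normalizes the 1-day overflow forward to 2059-07-01.
Applying '-329 days' to 2059-07-01: counting 329 days back gives 2058-08-06.

2058-08-06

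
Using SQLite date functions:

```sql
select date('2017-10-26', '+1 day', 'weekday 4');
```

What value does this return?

2017-11-02

Advancing 1 more day within October lands on 2017-10-27.
`weekday 4` advances to the next Thursday; 2017-10-27 is a Friday, so it moves forward to 2017-11-02.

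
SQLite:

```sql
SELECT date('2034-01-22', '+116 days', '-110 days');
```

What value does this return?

Applying '+116 days' to 2034-01-22: counting 116 days forward gives 2034-05-18.
Applying '-110 days' to 2034-05-18: counting 110 days back gives 2034-01-28.

2034-01-28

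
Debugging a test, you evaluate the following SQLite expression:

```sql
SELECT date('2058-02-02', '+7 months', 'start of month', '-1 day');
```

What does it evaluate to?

Adding +7 months to 2058-02-02 gives 2058-09-02.
`start of month` rewinds 2058-09-02 to 2058-09-01.
Going back 1 day from 2058-09-01 reaches 2058-08-31 (last day of August, 31 days).

2058-08-31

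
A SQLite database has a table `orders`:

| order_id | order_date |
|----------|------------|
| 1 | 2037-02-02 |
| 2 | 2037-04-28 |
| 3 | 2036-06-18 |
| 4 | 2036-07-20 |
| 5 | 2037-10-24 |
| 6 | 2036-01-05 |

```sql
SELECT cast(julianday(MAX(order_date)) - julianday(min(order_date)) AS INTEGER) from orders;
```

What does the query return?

658

MIN = 2036-01-05, MAX = 2037-10-24.
26 days remain in January 2036 after the 5th (31 − 5).
Full months from February 2036 through September 2037 contribute their day counts.
Then 24 days into October 2037.
Total: 26 + 29 + 31 + 30 + 31 + 30 + 31 + 31 + 30 + 31 + 30 + 31 + 31 + 28 + 31 + 30 + 31 + 30 + 31 + 31 + 30 + 24 = 658.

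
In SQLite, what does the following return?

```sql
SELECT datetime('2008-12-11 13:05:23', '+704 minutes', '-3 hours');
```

2008-12-11 21:49:23

704 minutes = 11h 44m; +704 minutes from 2008-12-11 13:05:23 is 2008-12-12 00:49:23 (crosses midnight).
-3 hours from 2008-12-12 00:49:23 is 2008-12-11 21:49:23 (crosses midnight).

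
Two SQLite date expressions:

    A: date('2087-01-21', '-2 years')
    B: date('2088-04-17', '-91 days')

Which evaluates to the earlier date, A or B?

A = 2085-01-21.
B = 2088-01-17.
A is earlier.

A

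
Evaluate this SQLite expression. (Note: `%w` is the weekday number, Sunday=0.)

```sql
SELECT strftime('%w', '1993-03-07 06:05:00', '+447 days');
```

6

First apply '+447 days': 1993-03-07 06:05:00 → 1994-05-28 06:05:00.
1994-05-28 is a Saturday; with Sunday=0 that is 6.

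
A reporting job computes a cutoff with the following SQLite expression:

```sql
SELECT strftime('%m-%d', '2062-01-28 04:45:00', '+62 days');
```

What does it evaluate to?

First apply '+62 days': 2062-01-28 04:45:00 → 2062-03-31 04:45:00.
`%m-%d` extracts the month-day: 03-31.

03-31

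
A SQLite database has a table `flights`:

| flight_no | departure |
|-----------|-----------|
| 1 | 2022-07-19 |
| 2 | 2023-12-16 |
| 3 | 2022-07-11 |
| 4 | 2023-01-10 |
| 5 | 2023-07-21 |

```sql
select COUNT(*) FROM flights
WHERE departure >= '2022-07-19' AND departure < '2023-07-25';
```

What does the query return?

Rows in [2022-07-19, 2023-07-25): 2022-07-19, 2023-01-10, 2023-07-21 → 3 rows.

3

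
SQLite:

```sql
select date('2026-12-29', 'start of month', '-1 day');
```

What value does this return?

`start of month` rewinds 2026-12-29 to 2026-12-01.
Going back 1 day from 2026-12-01 reaches 2026-11-30 (last day of November, 30 days).

2026-11-30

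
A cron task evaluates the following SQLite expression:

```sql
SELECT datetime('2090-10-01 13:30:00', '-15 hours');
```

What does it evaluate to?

-15 hours from 2090-10-01 13:30:00 is 2090-09-30 22:30:00 (crosses midnight).

2090-09-30 22:30:00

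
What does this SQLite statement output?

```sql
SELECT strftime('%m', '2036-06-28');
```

06

`%m` extracts the 2-digit month (01-12): 06.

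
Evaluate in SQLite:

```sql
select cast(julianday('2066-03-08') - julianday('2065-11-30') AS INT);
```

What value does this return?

98

0 days remain in November 2065 after the 30th (30 − 30).
December 2065: 31 days.
January 2066: 31 days.
February 2066: 28 days.
Then 8 days into March 2066.
Total: 0 + 31 + 31 + 28 + 8 = 98.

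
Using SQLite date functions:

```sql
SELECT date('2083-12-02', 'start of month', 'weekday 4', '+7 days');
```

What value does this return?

`start of month` rewinds 2083-12-02 to 2083-12-01.
`weekday 4` advances to the next Thursday; 2083-12-01 is a Wednesday, so it moves forward to 2083-12-02.
Advancing 7 more days within December lands on 2083-12-09.

2083-12-09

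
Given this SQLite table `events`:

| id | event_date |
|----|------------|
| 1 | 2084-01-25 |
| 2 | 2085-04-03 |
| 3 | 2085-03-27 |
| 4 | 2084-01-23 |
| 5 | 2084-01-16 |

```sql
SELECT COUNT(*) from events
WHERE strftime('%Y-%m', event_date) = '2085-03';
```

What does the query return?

Rows with year-month 2085-03: 2085-03-27 → 1.

1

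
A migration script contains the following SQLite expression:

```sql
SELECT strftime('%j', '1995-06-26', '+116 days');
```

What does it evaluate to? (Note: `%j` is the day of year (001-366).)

293

First apply '+116 days': 1995-06-26 → 1995-10-20.
Day-of-year for 1995-10-20: days since 1995-01-01 inclusive = 293, zero-padded to 293.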